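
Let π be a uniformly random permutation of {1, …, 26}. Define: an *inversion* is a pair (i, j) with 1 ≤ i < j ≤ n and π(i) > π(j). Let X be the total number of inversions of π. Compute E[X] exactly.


Write X = Σ X_I over the C(26, 2) = 325 pairs i < j, with X_I the indicator of one inversion.
There are 325 indicators.
For each fixed pair i < j, the values π(i) and π(j) are two distinct elements of {1, …, 26} in uniformly random order; by symmetry P[π(i) > π(j)] = 1/2.
By linearity: E[X] = 325 · (1/2) = C(26, 2) · (1/2) = 325/2 = 325/2 ≈ 162.5000.

E[X] = 325/2 = 162.5000.


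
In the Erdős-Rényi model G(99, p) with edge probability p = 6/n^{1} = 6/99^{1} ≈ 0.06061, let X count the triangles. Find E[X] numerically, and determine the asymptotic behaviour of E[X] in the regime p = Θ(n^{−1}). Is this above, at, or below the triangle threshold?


Number of potential triangles: C(99, 3) = 156849.
Each occurs with probability p³ ≈ (0.06061)³ ≈ 2.226118e-04.
By linearity: E[X] = C(99, 3)·p³ ≈ 156849 · 2.226118e-04 ≈ 34.9164.
Here α = 1, so p = 6/n is exactly at the triangle threshold p ~ 1/n. Asymptotically E[X] → c³/6 = 6³/6 = 36 ≈ 36.0000, a bounded constant. In this regime the triangle count is asymptotically Poisson(c³/6).

E[X] ≈ 34.9164; in regime p = Θ(1/n^{1}) E[X] stays bounded (at the triangle threshold p ~ 1/n).


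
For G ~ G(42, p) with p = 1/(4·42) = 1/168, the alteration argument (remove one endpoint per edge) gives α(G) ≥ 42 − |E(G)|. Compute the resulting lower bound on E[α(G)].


E[|E(G)|] = C(42, 2)·p = 861 · (1/168) = 41/8.
E[α(G)] ≥ n − E[|E(G)|] = 42 − 41/8 = 295/8.
Numerically: ≈ 36.875.
(This is only a lower bound; the true E[α(G)] may be larger.)

E[α(G)] ≥ 295/8 ≈ 36.875.


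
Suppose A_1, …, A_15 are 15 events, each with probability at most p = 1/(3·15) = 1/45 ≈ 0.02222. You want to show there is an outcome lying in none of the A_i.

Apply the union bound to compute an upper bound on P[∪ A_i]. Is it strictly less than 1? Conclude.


Union bound: P[∪_{i=1}^{15} A_i] ≤ Σ_i P[A_i] ≤ 15·p = 15·(1/45) = 1/3.
Numerically: 1/3 ≈ 0.33333.
Is 1/3 < 1? YES.
Since P[∪ A_i] ≤ 1/3 < 1, the complement has P[∩ A_i^c] ≥ 1 − 1/3 = 2/3 > 0, so some outcome avoids every A_i.

15·p = 1/3 ≈ 0.33333; existence CERTIFIED by the union bound.


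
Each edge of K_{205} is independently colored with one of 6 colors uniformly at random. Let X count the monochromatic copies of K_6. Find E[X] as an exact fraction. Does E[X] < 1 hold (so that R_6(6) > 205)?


E[X] = C(205, 6) · 6^{1 − 15} = 95746959700 · 6^{−14} = 95746959700/78364164096.
As a reduced fraction: E[X] = 23936739925/19591041024 ≈ 1.222.
Is E[X] < 1? NO.
Since E[X] ≥ 1, the first-moment bound is inconclusive at n = 205; it does NOT by itself certify R_6(6) > 205.

E[X] = 23936739925/19591041024 ≈ 1.222; E[X] ≥ 1; first-moment method inconclusive here.


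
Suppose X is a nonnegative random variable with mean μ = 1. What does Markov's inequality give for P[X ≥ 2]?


μ = E[X] = 1, a = 2.
Markov: P[X ≥ 2] ≤ μ/a = (1)/2 = 1/2.
Numerically: ≈ 0.500.
(Since a = 2 > μ = 1.000, the bound 1/2 is < 1 and informative.)

P[X ≥ 2] ≤ 1/2 ≈ 0.500.


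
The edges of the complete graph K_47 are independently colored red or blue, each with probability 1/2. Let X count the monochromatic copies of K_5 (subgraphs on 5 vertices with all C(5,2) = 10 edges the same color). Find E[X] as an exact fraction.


Let X = Σ_S X_S over the C(47, 5) = 1533939 subsets S of size 5, where X_S = 1 if the K_5 on S is monochromatic.
For a fixed S, the K_5 on S has C(5, 2) = 10 edges. P[all 10 edges red] = (1/2)^10, and likewise for blue, so P[monochromatic] = 2·(1/2)^10 = 2^{1 − 10} = 1/512.
By linearity of expectation: E[X] = C(47, 5) · 2^{1 − 10} = 1533939 · 1/512 = 1533939/512.
Numerically: E[X] ≈ 2995.9746.

E[X] = C(47,5)·2^(1−C(5,2)) = 1533939/512 ≈ 2995.9746.


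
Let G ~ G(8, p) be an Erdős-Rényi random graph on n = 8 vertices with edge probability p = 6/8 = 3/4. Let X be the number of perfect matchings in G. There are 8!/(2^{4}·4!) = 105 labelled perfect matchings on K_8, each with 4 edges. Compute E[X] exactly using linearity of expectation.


K_8 has 8!/(2^{4}·4!) = 105 labelled perfect matchings.
For each such perfect matching H, let X_H = 1 if all 4 edges of H are present in G. Then P[X_H = 1] = p^{4} = (3/4)^{4} = 81/256.
By linearity of expectation: E[X] = Σ_H E[X_H] = 105 · p^{4} = 105 · 81/256 = 8505/256.
Numerically: E[X] ≈ 33.22.

E[X] = 105 · (3/4)^{4} = 8505/256 ≈ 33.22.


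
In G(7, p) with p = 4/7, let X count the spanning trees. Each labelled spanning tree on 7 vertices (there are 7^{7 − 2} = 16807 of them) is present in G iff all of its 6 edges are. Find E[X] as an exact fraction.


K_7 has 7^{7 − 2} = 16807 labelled spanning trees.
For each such spanning tree H, let X_H = 1 if all 6 edges of H are present in G. Then P[X_H = 1] = p^{6} = (4/7)^{6} = 4096/117649.
By linearity: E[X] = Σ_H E[X_H] = 16807 · p^{6} = 16807 · 4096/117649 = 4096/7.
Numerically: E[X] ≈ 585.

E[X] = 16807 · (4/7)^{6} = 4096/7 ≈ 585.


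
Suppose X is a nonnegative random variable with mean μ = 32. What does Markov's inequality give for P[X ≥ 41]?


μ = E[X] = 32, a = 41.
Markov: P[X ≥ 41] ≤ μ/a = (32)/41 = 32/41.
Numerically: ≈ 0.780.
(Since a = 41 > μ = 32.000, the bound 32/41 is < 1 and informative.)

P[X ≥ 41] ≤ 32/41 ≈ 0.780.


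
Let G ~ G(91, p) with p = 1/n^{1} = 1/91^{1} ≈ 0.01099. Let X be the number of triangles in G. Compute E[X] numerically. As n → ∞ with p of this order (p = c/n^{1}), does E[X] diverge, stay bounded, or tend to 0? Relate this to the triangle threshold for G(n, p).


Number of potential triangles: C(91, 3) = 121485.
Each occurs with probability p³ ≈ (0.01099)³ ≈ 1.327015e-06.
By linearity: E[X] = C(91, 3)·p³ ≈ 121485 · 1.327015e-06 ≈ 0.1612.
Here α = 1, so p = 1/n is exactly at the triangle threshold p ~ 1/n. Asymptotically E[X] → c³/6 = 1³/6 = 1/6 ≈ 0.1667, a bounded constant. In this regime the triangle count is asymptotically Poisson(c³/6).

E[X] ≈ 0.1612; in regime p = Θ(1/n^{1}) E[X] stays bounded (at the triangle threshold p ~ 1/n).


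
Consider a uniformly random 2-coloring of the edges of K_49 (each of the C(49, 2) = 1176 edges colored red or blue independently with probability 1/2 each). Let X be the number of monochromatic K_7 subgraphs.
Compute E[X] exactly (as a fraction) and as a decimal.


Let X = Σ_S X_S over the C(49, 7) = 85900584 subsets S of size 7, where X_S = 1 if the K_7 on S is monochromatic.
For a fixed S, the K_7 on S has C(7, 2) = 21 edges. P[all 21 edges red] = (1/2)^21, and likewise for blue, so P[monochromatic] = 2·(1/2)^21 = 2^{1 − 21} = 1/1048576.
By linearity of expectation: E[X] = C(49, 7) · 2^{1 − 21} = 85900584 · 1/1048576 = 10737573/131072.
Numerically: E[X] ≈ 81.921.

E[X] = C(49,7)·2^(1−C(7,2)) = 10737573/131072 ≈ 81.921.


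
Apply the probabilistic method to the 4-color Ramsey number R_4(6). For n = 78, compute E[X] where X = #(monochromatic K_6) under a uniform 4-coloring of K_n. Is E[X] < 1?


E[X] = C(78, 6) · 4^{1 − 15} = 256851595 · 4^{−14} = 256851595/268435456.
As a reduced fraction: E[X] = 256851595/268435456 ≈ 0.9568468.
Is E[X] < 1? YES.
Since E[X] < 1, there exists a 4-coloring of K_{78} with no monochromatic K_6; hence R_4(6) > 78.

E[X] = 256851595/268435456 ≈ 0.9568468; E[X] < 1, so R_4(6) > 78.


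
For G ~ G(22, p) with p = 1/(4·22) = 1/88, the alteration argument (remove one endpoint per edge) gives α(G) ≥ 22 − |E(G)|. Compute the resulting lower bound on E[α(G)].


E[|E(G)|] = C(22, 2)·p = 231 · (1/88) = 21/8.
E[α(G)] ≥ n − E[|E(G)|] = 22 − 21/8 = 155/8.
Numerically: ≈ 19.375000.
(This is only a lower bound; the true E[α(G)] may be larger.)

E[α(G)] ≥ 155/8 ≈ 19.375000.


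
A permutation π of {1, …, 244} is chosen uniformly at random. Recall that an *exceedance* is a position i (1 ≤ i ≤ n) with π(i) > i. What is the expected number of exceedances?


Write X = Σ_{i=1}^{244} X_i, where X_i = 1_{π(i) > i}.
For each fixed i, π(i) is uniform over {1, …, 244} (marginal of a uniform permutation), so P[π(i) > i] = (n − i)/n. Summing: Σ_{i=1}^{244} (n − i)/n = (0 + 1 + … + 243)/244 = 244(244 − 1)/(2·244) = (244 − 1)/2.
Hence E[X] = Σ_{i=1}^{244} (244 − i)/244 = 243/2 ≈ 121.50000.

E[X] = 243/2 = 121.50000.


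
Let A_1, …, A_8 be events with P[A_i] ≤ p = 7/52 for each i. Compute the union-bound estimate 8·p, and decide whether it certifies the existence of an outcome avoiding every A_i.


Union bound: P[∪_{i=1}^{8} A_i] ≤ Σ_i P[A_i] ≤ 8·p = 8·(7/52) = 14/13.
Numerically: 14/13 ≈ 1.0769231.
Is 14/13 < 1? NO.
Since the bound 14/13 is ≥ 1, the union bound is uninformative here; it does NOT by itself certify existence.

8·p = 14/13 ≈ 1.0769231; existence NOT certified by the union bound.


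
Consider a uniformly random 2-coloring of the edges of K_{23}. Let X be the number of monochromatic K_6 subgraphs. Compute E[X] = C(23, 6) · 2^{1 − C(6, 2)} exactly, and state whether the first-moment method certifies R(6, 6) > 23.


E[X] = C(23, 6) · 2^{1 − 15} = 100947 · 2^{−14} = 100947/16384.
As a reduced fraction: E[X] = 100947/16384 ≈ 6.1613159.
Is E[X] < 1? NO.
Since E[X] ≥ 1, the first-moment bound is inconclusive at n = 23; it does NOT by itself certify R(6, 6) > 23.

E[X] = 100947/16384 ≈ 6.1613159; E[X] ≥ 1; first-moment method inconclusive here.


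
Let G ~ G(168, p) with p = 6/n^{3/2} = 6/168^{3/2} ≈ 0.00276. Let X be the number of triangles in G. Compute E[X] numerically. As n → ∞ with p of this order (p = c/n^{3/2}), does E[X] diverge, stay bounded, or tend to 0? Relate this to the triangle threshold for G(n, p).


Number of potential triangles: C(168, 3) = 776216.
Each occurs with probability p³ ≈ (0.00276)³ ≈ 2.09200e-08.
By linearity: E[X] = C(168, 3)·p³ ≈ 776216 · 2.09200e-08 ≈ 0.016.
Since α = 3/2 > 1, p = c/n^{3/2} = o(1/n) is below the triangle threshold p ~ 1/n. Asymptotically E[X] ~ (c³/6)·n^{3(1−α)} = (6³/6)·n^{-1.5} → 0, so by Markov's inequality G has no triangles w.h.p.

E[X] ≈ 0.016; in regime p = Θ(1/n^{3/2}) E[X] tends to 0 (below the triangle threshold p ~ 1/n).


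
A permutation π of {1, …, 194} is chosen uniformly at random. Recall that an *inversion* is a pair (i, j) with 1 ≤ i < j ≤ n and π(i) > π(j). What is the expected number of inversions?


Write X = Σ X_I over the C(194, 2) = 18721 pairs i < j, with X_I the indicator of one inversion.
There are 18721 indicators.
For each fixed pair i < j, the values π(i) and π(j) are two distinct elements of {1, …, 194} in uniformly random order; by symmetry P[π(i) > π(j)] = 1/2.
By linearity: E[X] = 18721 · (1/2) = C(194, 2) · (1/2) = 18721/2 = 18721/2 ≈ 9360.50000.

E[X] = 18721/2 = 9360.50000.


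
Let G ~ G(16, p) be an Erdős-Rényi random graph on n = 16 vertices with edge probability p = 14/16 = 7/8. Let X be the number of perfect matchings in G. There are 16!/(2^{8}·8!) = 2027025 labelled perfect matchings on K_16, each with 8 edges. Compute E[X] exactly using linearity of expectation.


K_16 has 16!/(2^{8}·8!) = 2027025 labelled perfect matchings.
For each such perfect matching H, let X_H = 1 if all 8 edges of H are present in G. Then P[X_H = 1] = p^{8} = (7/8)^{8} = 5764801/16777216.
By linearity: E[X] = Σ_H E[X_H] = 2027025 · p^{8} = 2027025 · 5764801/16777216 = 11685395747025/16777216.
Numerically: E[X] ≈ 6.97e+05.

E[X] = 2027025 · (7/8)^{8} = 11685395747025/16777216 ≈ 6.97e+05.


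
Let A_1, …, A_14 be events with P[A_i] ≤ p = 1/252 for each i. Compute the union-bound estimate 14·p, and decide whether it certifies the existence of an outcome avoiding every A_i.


Union bound: P[∪_{i=1}^{14} A_i] ≤ Σ_i P[A_i] ≤ 14·p = 14·(1/252) = 1/18.
Numerically: 1/18 ≈ 0.055556.
Is 1/18 < 1? YES.
Since P[∪ A_i] ≤ 1/18 < 1, the complement has P[∩ A_i^c] ≥ 1 − 1/18 = 17/18 > 0, so some outcome avoids every A_i.

14·p = 1/18 ≈ 0.055556; existence CERTIFIED by the union bound.


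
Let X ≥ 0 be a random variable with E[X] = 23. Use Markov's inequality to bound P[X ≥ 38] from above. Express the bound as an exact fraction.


μ = E[X] = 23, a = 38.
Markov: P[X ≥ 38] ≤ μ/a = (23)/38 = 23/38.
Numerically: ≈ 0.605263.
(Since a = 38 > μ = 23.000000, the bound 23/38 is < 1 and informative.)

P[X ≥ 38] ≤ 23/38 ≈ 0.605263.


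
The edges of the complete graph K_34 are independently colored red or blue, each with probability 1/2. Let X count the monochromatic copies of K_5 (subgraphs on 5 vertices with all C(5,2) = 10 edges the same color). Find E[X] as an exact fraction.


Let X = Σ_S X_S over the C(34, 5) = 278256 subsets S of size 5, where X_S = 1 if the K_5 on S is monochromatic.
For a fixed S, the K_5 on S has C(5, 2) = 10 edges. P[all 10 edges red] = (1/2)^10, and likewise for blue, so P[monochromatic] = 2·(1/2)^10 = 2^{1 − 10} = 1/512.
Summing: E[X] = C(34, 5) · 2^{1 − 10} = 278256 · 1/512 = 17391/32.
Numerically: E[X] ≈ 543.468750.

E[X] = C(34,5)·2^(1−C(5,2)) = 17391/32 ≈ 543.468750.


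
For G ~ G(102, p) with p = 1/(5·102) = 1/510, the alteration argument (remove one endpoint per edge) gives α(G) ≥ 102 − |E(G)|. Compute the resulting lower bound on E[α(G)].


E[|E(G)|] = C(102, 2)·p = 5151 · (1/510) = 101/10.
E[α(G)] ≥ n − E[|E(G)|] = 102 − 101/10 = 919/10.
Numerically: ≈ 91.900.
(This is only a lower bound; the true E[α(G)] may be larger.)

E[α(G)] ≥ 919/10 ≈ 91.900.


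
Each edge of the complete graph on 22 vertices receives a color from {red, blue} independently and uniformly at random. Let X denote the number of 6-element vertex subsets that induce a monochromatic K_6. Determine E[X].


Let X = Σ_S X_S over the C(22, 6) = 74613 subsets S of size 6, where X_S = 1 if the K_6 on S is monochromatic.
For a fixed S, the K_6 on S has C(6, 2) = 15 edges. P[all 15 edges red] = (1/2)^15, and likewise for blue, so P[monochromatic] = 2·(1/2)^15 = 2^{1 − 15} = 1/16384.
By linearity of expectation: E[X] = C(22, 6) · 2^{1 − 15} = 74613 · 1/16384 = 74613/16384.
Numerically: E[X] ≈ 4.554.

E[X] = C(22,6)·2^(1−C(6,2)) = 74613/16384 ≈ 4.554.


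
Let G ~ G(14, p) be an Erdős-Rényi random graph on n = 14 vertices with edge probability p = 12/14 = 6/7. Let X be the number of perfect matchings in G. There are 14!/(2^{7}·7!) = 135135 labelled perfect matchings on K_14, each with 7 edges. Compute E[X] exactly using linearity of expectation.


K_14 has 14!/(2^{7}·7!) = 135135 labelled perfect matchings.
For each such perfect matching H, let X_H = 1 if all 7 edges of H are present in G. Then P[X_H = 1] = p^{7} = (6/7)^{7} = 279936/823543.
Summing the indicators: E[X] = Σ_H E[X_H] = 135135 · p^{7} = 135135 · 279936/823543 = 5404164480/117649.
Numerically: E[X] ≈ 45935.

E[X] = 135135 · (6/7)^{7} = 5404164480/117649 ≈ 45935.


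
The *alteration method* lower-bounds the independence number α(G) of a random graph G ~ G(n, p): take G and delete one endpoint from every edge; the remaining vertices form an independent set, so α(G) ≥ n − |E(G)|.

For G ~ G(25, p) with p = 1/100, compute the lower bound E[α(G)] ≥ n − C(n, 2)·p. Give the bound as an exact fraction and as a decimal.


E[|E(G)|] = C(25, 2)·p = 300 · (1/100) = 3.
E[α(G)] ≥ n − E[|E(G)|] = 25 − 3 = 22.
Numerically: ≈ 22.000.
(This is only a lower bound; the true E[α(G)] may be larger.)

E[α(G)] ≥ 22 ≈ 22.000.


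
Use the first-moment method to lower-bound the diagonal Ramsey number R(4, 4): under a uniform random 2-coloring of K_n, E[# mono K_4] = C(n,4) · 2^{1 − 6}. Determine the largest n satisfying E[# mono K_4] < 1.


We need C(n, 4) · 2^{1 − 6} < 1, i.e. C(n, 4) < 2^{6 − 1} = 32.
Check values of n near the boundary:
  n = 4: C(4, 4) = 1; 1 < 32? YES
  n = 5: C(5, 4) = 5; 5 < 32? YES
  n = 6: C(6, 4) = 15; 15 < 32? YES
  n = 7: C(7, 4) = 35; 35 < 32? NO
  n = 8: C(8, 4) = 70; 70 < 32? NO
The largest n with C(n, 4) < 32 is n = 6 (where E[X] = 15/32 ≈ 0.468750). Hence R(4, 4) > 6, i.e. R(4, 4) ≥ 7.

Largest n = 6; hence R(4, 4) > 6.


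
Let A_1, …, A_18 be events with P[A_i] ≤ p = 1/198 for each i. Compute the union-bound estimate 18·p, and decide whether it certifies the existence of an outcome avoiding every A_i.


Union bound: P[∪_{i=1}^{18} A_i] ≤ Σ_i P[A_i] ≤ 18·p = 18·(1/198) = 1/11.
Numerically: 1/11 ≈ 0.0909.
Is 1/11 < 1? YES.
Since P[∪ A_i] ≤ 1/11 < 1, the complement has P[∩ A_i^c] ≥ 1 − 1/11 = 10/11 > 0, so some outcome avoids every A_i.

18·p = 1/11 ≈ 0.0909; existence CERTIFIED by the union bound.


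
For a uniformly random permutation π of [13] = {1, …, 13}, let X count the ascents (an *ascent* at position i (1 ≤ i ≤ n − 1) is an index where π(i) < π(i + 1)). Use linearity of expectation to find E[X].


Write X = Σ X_I over i = 1, …, 12, with X_I the indicator of one ascent.
There are 12 indicators.
For each fixed i, the pair (π(i), π(i+1)) is a uniformly random ordered pair of distinct values from {1, …, 13}; by symmetry P[π(i) < π(i+1)] = 1/2.
By linearity: E[X] = 12 · (1/2) = (13 − 1) · (1/2) = 6 ≈ 6.0000.

E[X] = 6 = 6.0000.


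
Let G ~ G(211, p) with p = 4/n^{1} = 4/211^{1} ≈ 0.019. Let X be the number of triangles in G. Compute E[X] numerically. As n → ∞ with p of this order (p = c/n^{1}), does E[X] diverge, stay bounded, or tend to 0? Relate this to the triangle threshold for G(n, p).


Number of potential triangles: C(211, 3) = 1543465.
Each occurs with probability p³ ≈ (0.019)³ ≈ 6.81291e-06.
By linearity: E[X] = C(211, 3)·p³ ≈ 1543465 · 6.81291e-06 ≈ 10.515.
Here α = 1, so p = 4/n is exactly at the triangle threshold p ~ 1/n. Asymptotically E[X] → c³/6 = 4³/6 = 32/3 ≈ 10.667, a bounded constant. In this regime the triangle count is asymptotically Poisson(c³/6).

E[X] ≈ 10.515; in regime p = Θ(1/n^{1}) E[X] stays bounded (at the triangle threshold p ~ 1/n).


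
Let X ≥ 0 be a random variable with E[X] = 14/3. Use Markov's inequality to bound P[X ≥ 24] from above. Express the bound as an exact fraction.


μ = E[X] = 14/3, a = 24.
Markov: P[X ≥ 24] ≤ μ/a = (14/3)/24 = 7/36.
Numerically: ≈ 0.194.
(Since a = 24 > μ = 4.667, the bound 7/36 is < 1 and informative.)

P[X ≥ 24] ≤ 7/36 ≈ 0.194.


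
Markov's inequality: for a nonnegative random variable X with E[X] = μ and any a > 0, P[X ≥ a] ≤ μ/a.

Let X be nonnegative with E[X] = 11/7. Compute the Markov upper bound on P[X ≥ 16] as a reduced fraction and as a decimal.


μ = E[X] = 11/7, a = 16.
Markov: P[X ≥ 16] ≤ μ/a = (11/7)/16 = 11/112.
Numerically: ≈ 0.098214.
(Since a = 16 > μ = 1.571429, the bound 11/112 is < 1 and informative.)

P[X ≥ 16] ≤ 11/112 ≈ 0.098214.


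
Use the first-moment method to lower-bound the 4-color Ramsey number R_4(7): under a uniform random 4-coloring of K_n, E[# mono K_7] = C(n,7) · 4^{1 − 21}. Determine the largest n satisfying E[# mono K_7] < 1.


We need C(n, 7) · 4^{1 − 21} < 1, i.e. C(n, 7) < 4^{21 − 1} = 1099511627776.
Check values of n near the boundary:
  n = 175: C(175, 7) = 883208107275; 883208107275 < 1099511627776? YES
  n = 176: C(176, 7) = 919790691600; 919790691600 < 1099511627776? YES
  n = 177: C(177, 7) = 957664425960; 957664425960 < 1099511627776? YES
  n = 178: C(178, 7) = 996867063280; 996867063280 < 1099511627776? YES
  n = 179: C(179, 7) = 1037437234460; 1037437234460 < 1099511627776? YES
  n = 180: C(180, 7) = 1079414463600; 1079414463600 < 1099511627776? YES
  n = 181: C(181, 7) = 1122839183400; 1122839183400 < 1099511627776? NO
The largest n with C(n, 7) < 1099511627776 is n = 180 (where E[X] = 67463403975/68719476736 ≈ 0.981722). Hence R_4(7) > 180, i.e. R_4(7) ≥ 181.

Largest n = 180; hence R_4(7) > 180.


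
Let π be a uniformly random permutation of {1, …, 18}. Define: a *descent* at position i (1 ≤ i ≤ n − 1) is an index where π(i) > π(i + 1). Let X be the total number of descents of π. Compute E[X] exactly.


Write X = Σ X_I over i = 1, …, 17, with X_I the indicator of one descent.
There are 17 indicators.
For each fixed i, the pair (π(i), π(i+1)) is a uniformly random ordered pair of distinct values from {1, …, 18}; by symmetry P[π(i) > π(i+1)] = 1/2.
By linearity: E[X] = 17 · (1/2) = (18 − 1) · (1/2) = 17/2 ≈ 8.5000.

E[X] = 17/2 = 8.5000.


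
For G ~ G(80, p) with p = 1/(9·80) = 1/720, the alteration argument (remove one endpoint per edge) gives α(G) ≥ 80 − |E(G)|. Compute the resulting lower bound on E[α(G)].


E[|E(G)|] = C(80, 2)·p = 3160 · (1/720) = 79/18.
E[α(G)] ≥ n − E[|E(G)|] = 80 − 79/18 = 1361/18.
Numerically: ≈ 75.611111.
(This is only a lower bound; the true E[α(G)] may be larger.)

E[α(G)] ≥ 1361/18 ≈ 75.611111.


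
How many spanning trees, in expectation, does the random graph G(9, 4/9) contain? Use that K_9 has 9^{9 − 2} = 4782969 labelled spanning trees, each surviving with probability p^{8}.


K_9 has 9^{9 − 2} = 4782969 labelled spanning trees.
For each such spanning tree H, let X_H = 1 if all 8 edges of H are present in G. Then P[X_H = 1] = p^{8} = (4/9)^{8} = 65536/43046721.
By linearity: E[X] = Σ_H E[X_H] = 4782969 · p^{8} = 4782969 · 65536/43046721 = 65536/9.
Numerically: E[X] ≈ 7281.8.

E[X] = 4782969 · (4/9)^{8} = 65536/9 ≈ 7281.8.


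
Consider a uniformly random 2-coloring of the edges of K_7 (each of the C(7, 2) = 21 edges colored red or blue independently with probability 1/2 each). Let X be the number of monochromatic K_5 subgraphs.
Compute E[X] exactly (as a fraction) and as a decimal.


Let X = Σ_S X_S over the C(7, 5) = 21 subsets S of size 5, where X_S = 1 if the K_5 on S is monochromatic.
For a fixed S, the K_5 on S has C(5, 2) = 10 edges. P[all 10 edges red] = (1/2)^10, and likewise for blue, so P[monochromatic] = 2·(1/2)^10 = 2^{1 − 10} = 1/512.
By linearity: E[X] = C(7, 5) · 2^{1 − 10} = 21 · 1/512 = 21/512.
Numerically: E[X] ≈ 0.0410.

E[X] = C(7,5)·2^(1−C(5,2)) = 21/512 ≈ 0.0410.


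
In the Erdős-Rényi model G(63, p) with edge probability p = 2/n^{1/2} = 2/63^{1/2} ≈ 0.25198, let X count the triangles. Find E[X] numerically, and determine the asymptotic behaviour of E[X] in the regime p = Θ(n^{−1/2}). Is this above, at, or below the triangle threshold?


Number of potential triangles: C(63, 3) = 39711.
Each occurs with probability p³ ≈ (0.25198)³ ≈ 1.5998496e-02.
By linearity: E[X] = C(63, 3)·p³ ≈ 39711 · 1.5998496e-02 ≈ 635.31628.
Since α = 1/2 < 1, p = c/n^{1/2} ≫ 1/n is above the triangle threshold p ~ 1/n. Asymptotically E[X] ~ (c³/6)·n^{3(1−α)} = (2³/6)·n^{1.5} → ∞; triangles are abundant w.h.p.

E[X] ≈ 635.31628; in regime p = Θ(1/n^{1/2}) E[X] diverges (above the triangle threshold p ~ 1/n).


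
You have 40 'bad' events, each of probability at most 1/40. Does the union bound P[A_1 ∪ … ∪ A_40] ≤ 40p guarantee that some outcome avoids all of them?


Union bound: P[∪_{i=1}^{40} A_i] ≤ Σ_i P[A_i] ≤ 40·p = 40·(1/40) = 1.
Numerically: 1 ≈ 1.00000.
Is 1 < 1? NO.
Since the bound 1 is ≥ 1, the union bound is uninformative here; it does NOT by itself certify existence.

40·p = 1 ≈ 1.00000; existence NOT certified by the union bound.


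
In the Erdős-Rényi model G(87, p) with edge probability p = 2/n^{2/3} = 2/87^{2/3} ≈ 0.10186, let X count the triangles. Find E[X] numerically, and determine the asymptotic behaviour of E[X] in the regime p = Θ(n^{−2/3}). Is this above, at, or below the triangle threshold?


Number of potential triangles: C(87, 3) = 105995.
Each occurs with probability p³ ≈ (0.10186)³ ≈ 1.0569428e-03.
By linearity: E[X] = C(87, 3)·p³ ≈ 105995 · 1.0569428e-03 ≈ 112.03065.
Since α = 2/3 < 1, p = c/n^{2/3} ≫ 1/n is above the triangle threshold p ~ 1/n. Asymptotically E[X] ~ (c³/6)·n^{3(1−α)} = (2³/6)·n^{1} → ∞; triangles are abundant w.h.p.

E[X] ≈ 112.03065; in regime p = Θ(1/n^{2/3}) E[X] diverges (above the triangle threshold p ~ 1/n).


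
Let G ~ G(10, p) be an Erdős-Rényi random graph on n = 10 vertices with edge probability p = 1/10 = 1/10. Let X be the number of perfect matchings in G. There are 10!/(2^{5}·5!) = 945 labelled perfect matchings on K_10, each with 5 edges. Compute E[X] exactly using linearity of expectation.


K_10 has 10!/(2^{5}·5!) = 945 labelled perfect matchings.
For each such perfect matching H, let X_H = 1 if all 5 edges of H are present in G. Then P[X_H = 1] = p^{5} = (1/10)^{5} = 1/100000.
Summing the indicators: E[X] = Σ_H E[X_H] = 945 · p^{5} = 945 · 1/100000 = 189/20000.
Numerically: E[X] ≈ 0.00945.

E[X] = 945 · (1/10)^{5} = 189/20000 ≈ 0.00945.


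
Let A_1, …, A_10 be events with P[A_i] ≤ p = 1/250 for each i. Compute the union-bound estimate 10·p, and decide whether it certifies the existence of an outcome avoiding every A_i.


Union bound: P[∪_{i=1}^{10} A_i] ≤ Σ_i P[A_i] ≤ 10·p = 10·(1/250) = 1/25.
Numerically: 1/25 ≈ 0.0400.
Is 1/25 < 1? YES.
Since P[∪ A_i] ≤ 1/25 < 1, the complement has P[∩ A_i^c] ≥ 1 − 1/25 = 24/25 > 0, so some outcome avoids every A_i.

10·p = 1/25 ≈ 0.0400; existence CERTIFIED by the union bound.


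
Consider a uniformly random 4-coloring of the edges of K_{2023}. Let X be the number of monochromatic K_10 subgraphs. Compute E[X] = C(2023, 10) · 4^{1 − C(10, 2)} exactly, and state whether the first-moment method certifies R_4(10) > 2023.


E[X] = C(2023, 10) · 4^{1 − 45} = 309399856285778485315440716 · 4^{−44} = 309399856285778485315440716/309485009821345068724781056.
As a reduced fraction: E[X] = 77349964071444621328860179/77371252455336267181195264 ≈ 0.9997249.
Is E[X] < 1? YES.
Since E[X] < 1, there exists a 4-coloring of K_{2023} with no monochromatic K_10; hence R_4(10) > 2023.

E[X] = 77349964071444621328860179/77371252455336267181195264 ≈ 0.9997249; E[X] < 1, so R_4(10) > 2023.


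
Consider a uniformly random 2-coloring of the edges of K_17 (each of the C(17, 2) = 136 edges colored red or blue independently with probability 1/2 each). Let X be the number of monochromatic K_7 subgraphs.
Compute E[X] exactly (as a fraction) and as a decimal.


Let X = Σ_S X_S over the C(17, 7) = 19448 subsets S of size 7, where X_S = 1 if the K_7 on S is monochromatic.
For a fixed S, the K_7 on S has C(7, 2) = 21 edges. P[all 21 edges red] = (1/2)^21, and likewise for blue, so P[monochromatic] = 2·(1/2)^21 = 2^{1 − 21} = 1/1048576.
By linearity: E[X] = C(17, 7) · 2^{1 − 21} = 19448 · 1/1048576 = 2431/131072.
Numerically: E[X] ≈ 0.019.

E[X] = C(17,7)·2^(1−C(7,2)) = 2431/131072 ≈ 0.019.


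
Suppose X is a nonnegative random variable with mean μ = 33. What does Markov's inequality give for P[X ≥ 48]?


μ = E[X] = 33, a = 48.
Markov: P[X ≥ 48] ≤ μ/a = (33)/48 = 11/16.
Numerically: ≈ 0.688.
(Since a = 48 > μ = 33.000, the bound 11/16 is < 1 and informative.)

P[X ≥ 48] ≤ 11/16 ≈ 0.688.


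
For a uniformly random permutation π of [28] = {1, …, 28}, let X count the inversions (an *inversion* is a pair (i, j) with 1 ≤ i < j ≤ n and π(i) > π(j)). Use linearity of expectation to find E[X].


Write X = Σ X_I over the C(28, 2) = 378 pairs i < j, with X_I the indicator of one inversion.
There are 378 indicators.
For each fixed pair i < j, the values π(i) and π(j) are two distinct elements of {1, …, 28} in uniformly random order; by symmetry P[π(i) > π(j)] = 1/2.
By linearity: E[X] = 378 · (1/2) = C(28, 2) · (1/2) = 378/2 = 189 ≈ 189.0000.

E[X] = 189 = 189.0000.


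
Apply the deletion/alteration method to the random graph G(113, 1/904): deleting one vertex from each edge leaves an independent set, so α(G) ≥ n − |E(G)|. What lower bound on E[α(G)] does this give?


E[|E(G)|] = C(113, 2)·p = 6328 · (1/904) = 7.
E[α(G)] ≥ n − E[|E(G)|] = 113 − 7 = 106.
Numerically: ≈ 106.00000.
(This is only a lower bound; the true E[α(G)] may be larger.)

E[α(G)] ≥ 106 ≈ 106.00000.


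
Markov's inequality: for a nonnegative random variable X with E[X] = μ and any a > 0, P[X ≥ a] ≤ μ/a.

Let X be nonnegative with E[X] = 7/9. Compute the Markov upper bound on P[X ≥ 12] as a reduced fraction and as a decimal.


μ = E[X] = 7/9, a = 12.
Markov: P[X ≥ 12] ≤ μ/a = (7/9)/12 = 7/108.
Numerically: ≈ 0.065.
(Since a = 12 > μ = 0.778, the bound 7/108 is < 1 and informative.)

P[X ≥ 12] ≤ 7/108 ≈ 0.065.


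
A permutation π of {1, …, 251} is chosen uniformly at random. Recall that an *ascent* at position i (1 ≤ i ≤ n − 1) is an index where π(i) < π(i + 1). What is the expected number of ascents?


Write X = Σ X_I over i = 1, …, 250, with X_I the indicator of one ascent.
There are 250 indicators.
For each fixed i, the pair (π(i), π(i+1)) is a uniformly random ordered pair of distinct values from {1, …, 251}; by symmetry P[π(i) < π(i+1)] = 1/2.
By linearity: E[X] = 250 · (1/2) = (251 − 1) · (1/2) = 125 ≈ 125.000.

E[X] = 125 = 125.000.


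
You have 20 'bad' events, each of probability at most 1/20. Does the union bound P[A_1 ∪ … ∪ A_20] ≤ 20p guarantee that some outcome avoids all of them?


Union bound: P[∪_{i=1}^{20} A_i] ≤ Σ_i P[A_i] ≤ 20·p = 20·(1/20) = 1.
Numerically: 1 ≈ 1.0000.
Is 1 < 1? NO.
Since the bound 1 is ≥ 1, the union bound is uninformative here; it does NOT by itself certify existence.

20·p = 1 ≈ 1.0000; existence NOT certified by the union bound.


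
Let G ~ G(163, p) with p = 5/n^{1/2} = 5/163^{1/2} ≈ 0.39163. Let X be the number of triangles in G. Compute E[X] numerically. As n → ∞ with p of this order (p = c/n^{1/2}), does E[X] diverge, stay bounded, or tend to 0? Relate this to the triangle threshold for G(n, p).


Number of potential triangles: C(163, 3) = 708561.
Each occurs with probability p³ ≈ (0.39163)³ ≈ 6.00659854e-02.
By linearity: E[X] = C(163, 3)·p³ ≈ 708561 · 6.00659854e-02 ≈ 42560.414701.
Since α = 1/2 < 1, p = c/n^{1/2} ≫ 1/n is above the triangle threshold p ~ 1/n. Asymptotically E[X] ~ (c³/6)·n^{3(1−α)} = (5³/6)·n^{1.5} → ∞; triangles are abundant w.h.p.

E[X] ≈ 42560.414701; in regime p = Θ(1/n^{1/2}) E[X] diverges (above the triangle threshold p ~ 1/n).


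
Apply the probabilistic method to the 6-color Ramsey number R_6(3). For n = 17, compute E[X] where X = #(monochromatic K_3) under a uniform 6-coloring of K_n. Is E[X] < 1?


E[X] = C(17, 3) · 6^{1 − 3} = 680 · 6^{−2} = 680/36.
As a reduced fraction: E[X] = 170/9 ≈ 18.8889.
Is E[X] < 1? NO.
Since E[X] ≥ 1, the first-moment bound is inconclusive at n = 17; it does NOT by itself certify R_6(3) > 17.

E[X] = 170/9 ≈ 18.8889; E[X] ≥ 1; first-moment method inconclusive here.


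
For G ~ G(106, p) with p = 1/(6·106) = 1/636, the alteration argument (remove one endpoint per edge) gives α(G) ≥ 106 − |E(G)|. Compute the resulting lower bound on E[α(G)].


E[|E(G)|] = C(106, 2)·p = 5565 · (1/636) = 35/4.
E[α(G)] ≥ n − E[|E(G)|] = 106 − 35/4 = 389/4.
Numerically: ≈ 97.2500.
(This is only a lower bound; the true E[α(G)] may be larger.)

E[α(G)] ≥ 389/4 ≈ 97.2500.


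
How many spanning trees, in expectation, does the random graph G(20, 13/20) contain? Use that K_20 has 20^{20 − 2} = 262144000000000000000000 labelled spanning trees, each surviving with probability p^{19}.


K_20 has 20^{20 − 2} = 262144000000000000000000 labelled spanning trees.
For each such spanning tree H, let X_H = 1 if all 19 edges of H are present in G. Then P[X_H = 1] = p^{19} = (13/20)^{19} = 1461920290375446110677/5242880000000000000000000.
Summing the indicators: E[X] = Σ_H E[X_H] = 262144000000000000000000 · p^{19} = 262144000000000000000000 · 1461920290375446110677/5242880000000000000000000 = 1461920290375446110677/20.
Numerically: E[X] ≈ 7.3096e+19.

E[X] = 262144000000000000000000 · (13/20)^{19} = 1461920290375446110677/20 ≈ 7.3096e+19.


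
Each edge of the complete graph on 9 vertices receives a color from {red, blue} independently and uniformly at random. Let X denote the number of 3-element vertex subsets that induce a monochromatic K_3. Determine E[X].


Let X = Σ_S X_S over the C(9, 3) = 84 subsets S of size 3, where X_S = 1 if the K_3 on S is monochromatic.
For a fixed S, the K_3 on S has C(3, 2) = 3 edges. P[all 3 edges red] = (1/2)^3, and likewise for blue, so P[monochromatic] = 2·(1/2)^3 = 2^{1 − 3} = 1/4.
Summing: E[X] = C(9, 3) · 2^{1 − 3} = 84 · 1/4 = 21.
Numerically: E[X] ≈ 21.0000.

E[X] = C(9,3)·2^(1−C(3,2)) = 21 ≈ 21.0000.


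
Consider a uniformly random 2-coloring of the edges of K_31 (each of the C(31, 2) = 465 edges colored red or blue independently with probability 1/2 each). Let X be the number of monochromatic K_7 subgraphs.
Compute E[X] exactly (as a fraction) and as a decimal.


Let X = Σ_S X_S over the C(31, 7) = 2629575 subsets S of size 7, where X_S = 1 if the K_7 on S is monochromatic.
For a fixed S, the K_7 on S has C(7, 2) = 21 edges. P[all 21 edges red] = (1/2)^21, and likewise for blue, so P[monochromatic] = 2·(1/2)^21 = 2^{1 − 21} = 1/1048576.
By linearity: E[X] = C(31, 7) · 2^{1 − 21} = 2629575 · 1/1048576 = 2629575/1048576.
Numerically: E[X] ≈ 2.508.

E[X] = C(31,7)·2^(1−C(7,2)) = 2629575/1048576 ≈ 2.508.


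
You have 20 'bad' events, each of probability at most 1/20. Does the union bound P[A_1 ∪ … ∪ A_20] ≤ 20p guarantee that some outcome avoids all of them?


Union bound: P[∪_{i=1}^{20} A_i] ≤ Σ_i P[A_i] ≤ 20·p = 20·(1/20) = 1.
Numerically: 1 ≈ 1.000.
Is 1 < 1? NO.
Since the bound 1 is ≥ 1, the union bound is uninformative here; it does NOT by itself certify existence.

20·p = 1 ≈ 1.000; existence NOT certified by the union bound.


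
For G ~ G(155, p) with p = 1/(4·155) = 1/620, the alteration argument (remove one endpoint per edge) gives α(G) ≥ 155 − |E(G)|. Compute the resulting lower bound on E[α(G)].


E[|E(G)|] = C(155, 2)·p = 11935 · (1/620) = 77/4.
E[α(G)] ≥ n − E[|E(G)|] = 155 − 77/4 = 543/4.
Numerically: ≈ 135.75000.
(This is only a lower bound; the true E[α(G)] may be larger.)

E[α(G)] ≥ 543/4 ≈ 135.75000.


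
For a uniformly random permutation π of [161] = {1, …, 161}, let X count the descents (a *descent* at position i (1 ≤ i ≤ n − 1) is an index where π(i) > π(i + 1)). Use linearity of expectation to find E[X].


Write X = Σ X_I over i = 1, …, 160, with X_I the indicator of one descent.
There are 160 indicators.
For each fixed i, the pair (π(i), π(i+1)) is a uniformly random ordered pair of distinct values from {1, …, 161}; by symmetry P[π(i) > π(i+1)] = 1/2.
By linearity: E[X] = 160 · (1/2) = (161 − 1) · (1/2) = 80 ≈ 80.0000.

E[X] = 80 = 80.0000.


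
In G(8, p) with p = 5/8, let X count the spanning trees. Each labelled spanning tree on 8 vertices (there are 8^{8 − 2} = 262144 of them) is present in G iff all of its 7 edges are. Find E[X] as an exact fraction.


K_8 has 8^{8 − 2} = 262144 labelled spanning trees.
For each such spanning tree H, let X_H = 1 if all 7 edges of H are present in G. Then P[X_H = 1] = p^{7} = (5/8)^{7} = 78125/2097152.
By linearity of expectation: E[X] = Σ_H E[X_H] = 262144 · p^{7} = 262144 · 78125/2097152 = 78125/8.
Numerically: E[X] ≈ 9.77e+03.

E[X] = 262144 · (5/8)^{7} = 78125/8 ≈ 9.77e+03.


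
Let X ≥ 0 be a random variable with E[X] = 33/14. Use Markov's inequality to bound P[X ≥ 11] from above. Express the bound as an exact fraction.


μ = E[X] = 33/14, a = 11.
Markov: P[X ≥ 11] ≤ μ/a = (33/14)/11 = 3/14.
Numerically: ≈ 0.214.
(Since a = 11 > μ = 2.357, the bound 3/14 is < 1 and informative.)

P[X ≥ 11] ≤ 3/14 ≈ 0.214.


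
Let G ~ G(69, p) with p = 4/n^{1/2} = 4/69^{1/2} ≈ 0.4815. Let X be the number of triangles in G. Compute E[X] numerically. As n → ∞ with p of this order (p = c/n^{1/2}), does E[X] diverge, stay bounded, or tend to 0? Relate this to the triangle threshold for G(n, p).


Number of potential triangles: C(69, 3) = 52394.
Each occurs with probability p³ ≈ (0.4815)³ ≈ 1.116622e-01.
By linearity: E[X] = C(69, 3)·p³ ≈ 52394 · 1.116622e-01 ≈ 5850.4314.
Since α = 1/2 < 1, p = c/n^{1/2} ≫ 1/n is above the triangle threshold p ~ 1/n. Asymptotically E[X] ~ (c³/6)·n^{3(1−α)} = (4³/6)·n^{1.5} → ∞; triangles are abundant w.h.p.

E[X] ≈ 5850.4314; in regime p = Θ(1/n^{1/2}) E[X] diverges (above the triangle threshold p ~ 1/n).


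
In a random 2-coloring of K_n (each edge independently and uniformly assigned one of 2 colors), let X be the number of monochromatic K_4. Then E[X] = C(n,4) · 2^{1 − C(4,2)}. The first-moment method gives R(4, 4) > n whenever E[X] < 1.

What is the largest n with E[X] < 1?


We need C(n, 4) · 2^{1 − 6} < 1, i.e. C(n, 4) < 2^{6 − 1} = 32.
Check values of n near the boundary:
  n = 4: C(4, 4) = 1; 1 < 32? YES
  n = 5: C(5, 4) = 5; 5 < 32? YES
  n = 6: C(6, 4) = 15; 15 < 32? YES
  n = 7: C(7, 4) = 35; 35 < 32? NO
  n = 8: C(8, 4) = 70; 70 < 32? NO
The largest n with C(n, 4) < 32 is n = 6 (where E[X] = 15/32 ≈ 0.468750). Hence R(4, 4) > 6, i.e. R(4, 4) ≥ 7.

Largest n = 6; hence R(4, 4) > 6.


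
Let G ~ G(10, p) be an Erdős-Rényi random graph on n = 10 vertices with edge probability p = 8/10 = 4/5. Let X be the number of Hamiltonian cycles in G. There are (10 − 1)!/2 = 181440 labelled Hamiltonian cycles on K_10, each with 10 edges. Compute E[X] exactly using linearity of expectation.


K_10 has (10 − 1)!/2 = 181440 labelled Hamiltonian cycles.
For each such Hamiltonian cycle H, let X_H = 1 if all 10 edges of H are present in G. Then P[X_H = 1] = p^{10} = (4/5)^{10} = 1048576/9765625.
By linearity: E[X] = Σ_H E[X_H] = 181440 · p^{10} = 181440 · 1048576/9765625 = 38050725888/1953125.
Numerically: E[X] ≈ 19482.

E[X] = 181440 · (4/5)^{10} = 38050725888/1953125 ≈ 19482.


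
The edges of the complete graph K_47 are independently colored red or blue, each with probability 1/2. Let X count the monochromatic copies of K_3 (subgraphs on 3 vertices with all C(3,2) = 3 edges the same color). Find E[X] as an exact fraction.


Let X = Σ_S X_S over the C(47, 3) = 16215 subsets S of size 3, where X_S = 1 if the K_3 on S is monochromatic.
For a fixed S, the K_3 on S has C(3, 2) = 3 edges. P[all 3 edges red] = (1/2)^3, and likewise for blue, so P[monochromatic] = 2·(1/2)^3 = 2^{1 − 3} = 1/4.
By linearity: E[X] = C(47, 3) · 2^{1 − 3} = 16215 · 1/4 = 16215/4.
Numerically: E[X] ≈ 4053.750.

E[X] = C(47,3)·2^(1−C(3,2)) = 16215/4 ≈ 4053.750.


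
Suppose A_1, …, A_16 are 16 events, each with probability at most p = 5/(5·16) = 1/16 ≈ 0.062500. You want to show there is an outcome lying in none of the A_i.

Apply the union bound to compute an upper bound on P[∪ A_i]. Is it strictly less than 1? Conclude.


Union bound: P[∪_{i=1}^{16} A_i] ≤ Σ_i P[A_i] ≤ 16·p = 16·(1/16) = 1.
Numerically: 1 ≈ 1.000000.
Is 1 < 1? NO.
Since the bound 1 is ≥ 1, the union bound is uninformative here; it does NOT by itself certify existence.

16·p = 1 ≈ 1.000000; existence NOT certified by the union bound.


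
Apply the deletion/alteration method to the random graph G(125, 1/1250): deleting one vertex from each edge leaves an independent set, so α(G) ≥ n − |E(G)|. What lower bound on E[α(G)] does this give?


E[|E(G)|] = C(125, 2)·p = 7750 · (1/1250) = 31/5.
E[α(G)] ≥ n − E[|E(G)|] = 125 − 31/5 = 594/5.
Numerically: ≈ 118.8000.
(This is only a lower bound; the true E[α(G)] may be larger.)

E[α(G)] ≥ 594/5 ≈ 118.8000.


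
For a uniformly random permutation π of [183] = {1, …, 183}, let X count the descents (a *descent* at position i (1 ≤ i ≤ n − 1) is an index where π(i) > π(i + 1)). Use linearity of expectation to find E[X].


Write X = Σ X_I over i = 1, …, 182, with X_I the indicator of one descent.
There are 182 indicators.
For each fixed i, the pair (π(i), π(i+1)) is a uniformly random ordered pair of distinct values from {1, …, 183}; by symmetry P[π(i) > π(i+1)] = 1/2.
By linearity: E[X] = 182 · (1/2) = (183 − 1) · (1/2) = 91 ≈ 91.00000.

E[X] = 91 = 91.00000.
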